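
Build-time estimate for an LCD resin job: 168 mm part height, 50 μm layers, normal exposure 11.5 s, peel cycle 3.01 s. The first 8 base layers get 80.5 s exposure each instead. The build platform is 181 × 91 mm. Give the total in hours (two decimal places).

13.70 hours

Number of layers: 168 / 0.05 → 3360 (rounded up).
Burn-in layers = 8 × (80.5 + 3.01), so 668.08 s.
Remaining layers: 3352 × (11.5 + 3.01) → 48637.52 s.
Sum: 668.08 + 48637.52 = 49305.6 s → 13.70 hours.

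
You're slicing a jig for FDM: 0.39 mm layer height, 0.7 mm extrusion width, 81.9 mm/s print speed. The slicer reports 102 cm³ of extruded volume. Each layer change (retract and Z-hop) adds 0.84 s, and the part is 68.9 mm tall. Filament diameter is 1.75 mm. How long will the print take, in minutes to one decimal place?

78.5 minutes

Line area = 0.39 × 0.7 = 0.273 mm².
Toolpath length = 102 cm³ / 0.273 mm² = 102000 / 0.273 = 373626.4 mm.
Time extruding = 373626.4 / 81.9 = 4562 s.
Layers = ⌈68.9/0.39⌉ = 177.
Non-print overhead = 177 × 0.84, so 148.68 s.
Altogether 4562 + 148.68 = 4710.68 s, i.e. 78.5 minutes.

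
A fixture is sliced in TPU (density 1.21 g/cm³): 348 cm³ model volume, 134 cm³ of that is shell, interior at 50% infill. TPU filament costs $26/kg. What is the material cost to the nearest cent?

$7.58

Volume inside the shell = 348 − 134 = 214 cm³.
Deposited infill = 0.50 × 214 = 107 cm³.
Total extruded = 134 + 107 = 241 cm³.
Mass = 241 × 1.21 = 291.61 g.
Cost = 291.61 g / 1000 × $26/kg = $7.58.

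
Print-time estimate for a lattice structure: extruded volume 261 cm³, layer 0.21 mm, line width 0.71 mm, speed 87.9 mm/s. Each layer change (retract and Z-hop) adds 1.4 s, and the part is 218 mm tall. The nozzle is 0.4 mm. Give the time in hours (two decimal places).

5.94 hours

Bead cross-section = 0.21 × 0.71, so 0.1491 mm².
Path length: 261000 mm³ / 0.1491 mm² → 1750503 mm.
Print-move time: 1750503 / 87.9 → 19914.7 s.
Layer count = ceil(218 / 0.21) = 1039.
Layer-change overhead = 1039 × 1.4 = 1454.6 s.
Altogether 19914.7 + 1454.6 = 21369.3 s, i.e. 5.94 hours.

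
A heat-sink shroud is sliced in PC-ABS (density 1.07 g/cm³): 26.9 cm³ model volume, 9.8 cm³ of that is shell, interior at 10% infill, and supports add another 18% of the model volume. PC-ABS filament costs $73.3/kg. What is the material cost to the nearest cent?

Volume inside the shell = 26.9 − 9.8 = 17.1 cm³.
Infill volume: 0.10 × 17.1 → 1.71 cm³.
Support = 0.18 × 26.9, so 4.842 cm³.
Total extruded = 9.8 + 1.71 + 4.842, so 16.352 cm³.
Mass = 16.352 × 1.07 = 17.49664 g.
Cost = 17.49664 g / 1000 × $73.3/kg = $1.28.

$1.28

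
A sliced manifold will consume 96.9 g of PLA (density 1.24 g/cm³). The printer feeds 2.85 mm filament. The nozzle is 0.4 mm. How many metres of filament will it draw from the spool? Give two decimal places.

12.25 m

Extruded volume: 96.9/1.24 = 78.1452 cm³ (78145.2 mm³).
Filament cross-section = π × (2.85/2)² = 6.3794 mm².
L = V/A = 78145.2/6.3794 = 12249.62 mm → 12.25 m.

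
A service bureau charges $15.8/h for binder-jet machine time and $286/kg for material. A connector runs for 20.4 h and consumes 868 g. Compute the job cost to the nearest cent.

$570.57

Machine cost = 15.8 × 20.4, so $322.32.
Material cost = 286 × 868/1000 = $248.248.
Job cost: 322.32 + 248.248 = 570.568 ≈ $570.57.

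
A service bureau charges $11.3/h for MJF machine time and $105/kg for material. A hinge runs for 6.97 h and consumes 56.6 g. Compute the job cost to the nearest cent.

Time charge = 11.3 × 6.97 = $78.761.
Material charge = 105 × 56.6/1000, so $5.943.
Job cost: 78.761 + 5.943 = 84.704 ≈ $84.70.

$84.70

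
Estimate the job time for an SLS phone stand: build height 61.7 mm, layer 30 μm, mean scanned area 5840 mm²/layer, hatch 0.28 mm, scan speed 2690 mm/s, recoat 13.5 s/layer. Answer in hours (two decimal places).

12.14 hours

Layers = ⌈61.7/0.03⌉ = 2057.
Per-layer scan distance = 5840 / 0.28 = 20857.1 mm.
Scan time per layer: 20857.1 / 2690 → 7.7536 s.
Time per layer = 7.7536 + 13.5, so 21.2536 s.
Total: 2057 × 21.2536 s = 43718.6552 s → 12.14 hours.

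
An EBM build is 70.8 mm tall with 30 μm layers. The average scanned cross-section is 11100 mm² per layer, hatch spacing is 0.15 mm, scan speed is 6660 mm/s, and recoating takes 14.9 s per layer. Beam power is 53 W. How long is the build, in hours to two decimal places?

17.05 hours

Layer count = ceil(70.8 / 0.03) = 2360.
Scan path per layer = 11100 / 0.15, so 74000 mm.
Scan time per layer: 74000 / 6660 → 11.1111 s.
Time per layer = 11.1111 + 14.9, so 26.0111 s.
Build time = 2360 × 26.0111 = 61386.196 s = 17.05 hours.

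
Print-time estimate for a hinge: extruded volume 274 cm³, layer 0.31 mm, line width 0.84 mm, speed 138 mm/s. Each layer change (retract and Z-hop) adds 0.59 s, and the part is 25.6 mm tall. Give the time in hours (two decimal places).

Bead cross-section = 0.31 × 0.84 = 0.2604 mm².
Path length: 274000 mm³ / 0.2604 mm² → 1052227.3 mm.
Time extruding = 1052227.3 / 138 = 7624.8 s.
Number of layers: 25.6 / 0.31 → 83 (rounded up).
Layer-change overhead = 83 × 0.59, so 48.97 s.
Altogether 7624.8 + 48.97 = 7673.77 s, i.e. 2.13 hours.

2.13 hours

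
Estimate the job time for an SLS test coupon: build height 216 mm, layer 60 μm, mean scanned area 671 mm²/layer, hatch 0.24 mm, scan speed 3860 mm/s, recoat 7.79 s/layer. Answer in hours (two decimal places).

Layer count = ceil(216 / 0.06) = 3600.
Scan path per layer: 671 / 0.24 → 2795.8 mm.
Laser time per layer = 2795.8 / 3860 = 0.7243 s.
Layer cycle = 0.7243 + 7.79 = 8.5143 s.
Build time = 3600 × 8.5143 = 30651.48 s = 8.51 hours.

8.51 hours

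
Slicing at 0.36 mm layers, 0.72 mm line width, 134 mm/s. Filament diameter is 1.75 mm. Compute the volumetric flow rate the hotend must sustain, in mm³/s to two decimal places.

A = 0.36 × 0.72 = 0.2592 mm².
Q = v·A = 134 × 0.2592 = 34.73 mm³/s.

34.73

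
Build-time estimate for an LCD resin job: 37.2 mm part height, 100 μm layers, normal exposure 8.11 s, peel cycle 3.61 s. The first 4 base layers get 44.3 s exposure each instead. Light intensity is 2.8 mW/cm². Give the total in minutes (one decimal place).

75.1 minutes

Layer count = ceil(37.2 / 0.1) = 372.
Burn-in layers = 4 × (44.3 + 3.61), so 191.64 s.
Normal layers = 368 × (8.11 + 3.61), so 4312.96 s.
Sum: 191.64 + 4312.96 = 4504.6 s → 75.1 minutes.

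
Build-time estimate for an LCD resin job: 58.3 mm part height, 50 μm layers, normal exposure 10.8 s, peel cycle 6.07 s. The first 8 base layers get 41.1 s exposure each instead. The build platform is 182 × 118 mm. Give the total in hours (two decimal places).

Layer count = ceil(58.3 / 0.05) = 1166.
Bottom layers = 8 × (41.1 + 6.07) = 377.36 s.
Remaining layers = 1158 × (10.8 + 6.07), so 19535.46 s.
Total = 377.36 + 19535.46 = 19912.82 s = 5.53 hours.

5.53 hours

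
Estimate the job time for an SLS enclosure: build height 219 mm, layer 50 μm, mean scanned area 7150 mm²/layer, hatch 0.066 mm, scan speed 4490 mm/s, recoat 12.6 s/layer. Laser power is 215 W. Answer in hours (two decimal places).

44.69 hours

Number of layers: 219 / 0.05 → 4380 (rounded up).
Scan path per layer = 7150 / 0.066 = 108333.3 mm.
Laser time per layer = 108333.3 / 4490 = 24.1277 s.
Time per layer = 24.1277 + 12.6, so 36.7277 s.
4380 layers × 36.7277 s/layer = 160867.326 s, i.e. 44.69 hours.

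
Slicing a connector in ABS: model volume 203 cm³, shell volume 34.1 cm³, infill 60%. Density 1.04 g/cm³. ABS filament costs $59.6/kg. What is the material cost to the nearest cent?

$8.40

Interior volume = 203 − 34.1 = 168.9 cm³.
Deposited infill = 0.60 × 168.9, so 101.34 cm³.
Total extruded: 34.1 + 101.34 → 135.44 cm³.
Mass: 135.44 × 1.04 → 140.8576 g.
At $59.6/kg: 140.8576/1000 × 59.6 = $8.40.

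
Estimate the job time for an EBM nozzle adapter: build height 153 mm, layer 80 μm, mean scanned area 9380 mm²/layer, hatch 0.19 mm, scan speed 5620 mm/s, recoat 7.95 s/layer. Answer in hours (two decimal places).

8.89 hours

Layers = ⌈153/0.08⌉ = 1913.
Scan path per layer: 9380 / 0.19 → 49368.4 mm.
Scan time per layer: 49368.4 / 5620 → 8.7844 s.
Time per layer = 8.7844 + 7.95 = 16.7344 s.
Total: 1913 × 16.7344 s = 32012.9072 s → 8.89 hours.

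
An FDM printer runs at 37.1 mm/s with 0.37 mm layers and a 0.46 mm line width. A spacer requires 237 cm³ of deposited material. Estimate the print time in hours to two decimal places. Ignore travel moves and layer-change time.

Line area: 0.37 × 0.46 → 0.1702 mm².
Toolpath length = 237 cm³ / 0.1702 mm² = 237000 / 0.1702 = 1392479.4 mm.
Extrusion time = 1392479.4 / 37.1 = 37533.1 s.
37533.1 s = 10.43 hours.

10.43 hours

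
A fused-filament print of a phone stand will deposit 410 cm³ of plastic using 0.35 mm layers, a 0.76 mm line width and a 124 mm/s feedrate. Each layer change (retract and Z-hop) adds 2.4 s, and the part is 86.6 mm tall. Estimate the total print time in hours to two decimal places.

3.62 hours

Line area = 0.35 × 0.76 = 0.266 mm².
Total extruded path = 410000/0.266 = 1541353.4 mm.
Extrusion time = 1541353.4 / 124 = 12430.3 s.
Number of layers: 86.6 / 0.35 → 248 (rounded up).
Non-print overhead = 248 × 2.4 = 595.2 s.
Altogether 12430.3 + 595.2 = 13025.5 s, i.e. 3.62 hours.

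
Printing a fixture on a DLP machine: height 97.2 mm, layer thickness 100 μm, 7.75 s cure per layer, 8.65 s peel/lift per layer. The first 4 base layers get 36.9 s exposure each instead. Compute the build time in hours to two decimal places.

Layers = ⌈97.2/0.1⌉ = 972.
Bottom layers = 4 × (36.9 + 8.65), so 182.2 s.
Regular layers = 968 × (7.75 + 8.65) = 15875.2 s.
Sum: 182.2 + 15875.2 = 16057.4 s → 4.46 hours.

4.46 hours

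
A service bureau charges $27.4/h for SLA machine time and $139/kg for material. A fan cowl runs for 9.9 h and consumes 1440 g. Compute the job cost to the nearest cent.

$471.42

Machine cost = 27.4 × 9.9 = $271.26.
Material charge: 139 × 1440/1000 → $200.16.
Total = 271.26 + 200.16 = $471.42.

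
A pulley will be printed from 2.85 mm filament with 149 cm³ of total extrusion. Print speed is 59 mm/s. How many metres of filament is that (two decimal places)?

Cross-section of 2.85 mm filament: π·(2.85/2)² = 6.3794 mm².
L = 149000 mm³ / 6.3794 mm² = 23356.43 mm, i.e. 23.36 m.

23.36 m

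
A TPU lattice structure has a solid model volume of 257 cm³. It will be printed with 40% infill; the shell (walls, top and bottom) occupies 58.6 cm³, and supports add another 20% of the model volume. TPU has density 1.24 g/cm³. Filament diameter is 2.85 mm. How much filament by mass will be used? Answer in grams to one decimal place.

Volume inside the shell: 257 − 58.6 → 198.4 cm³.
Deposited infill: 0.40 × 198.4 → 79.36 cm³.
Support: 0.20 × 257 → 51.4 cm³.
Total extruded = 58.6 + 79.36 + 51.4 = 189.36 cm³.
Mass = 189.36 × 1.24 = 234.8064 g.

234.8 g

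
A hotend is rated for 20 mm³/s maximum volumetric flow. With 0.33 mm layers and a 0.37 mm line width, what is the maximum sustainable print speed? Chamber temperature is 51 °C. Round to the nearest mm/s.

Bead cross-section = 0.33 × 0.37 = 0.1221 mm².
v_max = Q/A = 20/0.1221 = 163.80 mm/s → 164 mm/s.

164 mm/s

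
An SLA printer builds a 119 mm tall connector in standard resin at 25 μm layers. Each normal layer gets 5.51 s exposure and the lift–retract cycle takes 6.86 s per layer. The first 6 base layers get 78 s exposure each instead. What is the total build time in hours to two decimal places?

Number of layers: 119 / 0.025 → 4760 (rounded up).
Burn-in layers = 6 × (78 + 6.86) = 509.16 s.
Remaining layers = 4754 × (5.51 + 6.86) = 58806.98 s.
Sum: 509.16 + 58806.98 = 59316.14 s → 16.48 hours.

16.48 hours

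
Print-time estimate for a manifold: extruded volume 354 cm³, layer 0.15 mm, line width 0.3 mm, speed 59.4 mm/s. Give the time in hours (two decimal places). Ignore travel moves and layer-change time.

Bead cross-section = 0.15 × 0.3 = 0.045 mm².
Toolpath length = 354 cm³ / 0.045 mm² = 354000 / 0.045 = 7866666.7 mm.
Print-move time = 7866666.7 / 59.4 = 132435.5 s.
132435.5 s = 36.79 hours.

36.79 hours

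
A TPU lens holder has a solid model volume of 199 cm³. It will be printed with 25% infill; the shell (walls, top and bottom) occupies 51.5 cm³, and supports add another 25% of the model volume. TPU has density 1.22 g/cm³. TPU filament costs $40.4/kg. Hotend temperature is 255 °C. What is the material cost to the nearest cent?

$6.81

Infill region: 199 − 51.5 → 147.5 cm³.
Deposited infill = 0.25 × 147.5, so 36.875 cm³.
Support = 0.25 × 199, so 49.75 cm³.
Total extruded: 51.5 + 36.875 + 49.75 → 138.125 cm³.
Mass = 138.125 × 1.22 = 168.5125 g.
Cost = 168.5125 g / 1000 × $40.4/kg = $6.81.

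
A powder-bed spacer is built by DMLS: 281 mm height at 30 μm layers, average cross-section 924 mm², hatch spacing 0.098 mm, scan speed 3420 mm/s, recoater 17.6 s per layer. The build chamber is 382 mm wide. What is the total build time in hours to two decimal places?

52.97 hours

Layers = ⌈281/0.03⌉ = 9367.
Scan path per layer: 924 / 0.098 → 9428.6 mm.
Per-layer scan time = 9428.6 / 3420, so 2.7569 s.
Layer cycle = 2.7569 + 17.6, so 20.3569 s.
Total: 9367 × 20.3569 s = 190683.0823 s → 52.97 hours.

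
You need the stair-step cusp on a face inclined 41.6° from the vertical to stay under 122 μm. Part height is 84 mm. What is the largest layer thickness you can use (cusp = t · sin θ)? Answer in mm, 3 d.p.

t = h_c / sin θ = 0.122 / 0.6639 = 0.184 mm.

0.184 mm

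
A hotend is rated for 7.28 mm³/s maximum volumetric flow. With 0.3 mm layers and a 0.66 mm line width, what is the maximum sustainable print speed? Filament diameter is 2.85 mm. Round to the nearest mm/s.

Extrusion cross-section = 0.3 × 0.66 = 0.198 mm².
Max speed = 7.28 / 0.198 = 36.77 ≈ 37 mm/s.

37 mm/s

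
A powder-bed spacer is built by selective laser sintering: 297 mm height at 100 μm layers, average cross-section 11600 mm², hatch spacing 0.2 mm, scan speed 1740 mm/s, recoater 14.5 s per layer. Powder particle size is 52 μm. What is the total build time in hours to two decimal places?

39.46 hours

Number of layers: 297 / 0.1 → 2970 (rounded up).
Scan path per layer = 11600 / 0.2 = 58000 mm.
Scan time per layer: 58000 / 1740 → 33.3333 s.
Layer cycle: 33.3333 + 14.5 → 47.8333 s.
Build time = 2970 × 47.8333 = 142064.901 s = 39.46 hours.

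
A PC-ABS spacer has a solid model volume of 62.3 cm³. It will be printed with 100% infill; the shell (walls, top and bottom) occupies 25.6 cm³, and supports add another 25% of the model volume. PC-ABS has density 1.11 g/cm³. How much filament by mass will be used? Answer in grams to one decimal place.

86.4 g

Infill region = 62.3 − 25.6 = 36.7 cm³.
Deposited infill: 1.00 × 36.7 → 36.7 cm³.
Support: 0.25 × 62.3 → 15.575 cm³.
Total extruded: 25.6 + 36.7 + 15.575 → 77.875 cm³.
Mass = 77.875 × 1.11 = 86.44125 g.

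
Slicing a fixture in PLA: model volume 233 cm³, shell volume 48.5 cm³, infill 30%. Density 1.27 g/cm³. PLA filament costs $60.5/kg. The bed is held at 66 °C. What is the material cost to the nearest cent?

Interior volume = 233 − 48.5, so 184.5 cm³.
Infill deposited = 0.30 × 184.5 = 55.35 cm³.
Deposited volume = 48.5 + 55.35 = 103.85 cm³.
Mass = 103.85 × 1.27, so 131.8895 g.
Cost = 131.8895 g / 1000 × $60.5/kg = $7.98.

$7.98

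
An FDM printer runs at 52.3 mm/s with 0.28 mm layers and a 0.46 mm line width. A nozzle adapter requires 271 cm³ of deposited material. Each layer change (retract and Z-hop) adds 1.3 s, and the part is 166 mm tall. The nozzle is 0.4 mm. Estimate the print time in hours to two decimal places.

11.39 hours

Extrusion cross-section = 0.28 × 0.46 = 0.1288 mm².
Total extruded path = 271000/0.1288 = 2104037.3 mm.
Time extruding = 2104037.3 / 52.3, so 40230.2 s.
Layer count = ceil(166 / 0.28) = 593.
Z-hop total: 593 × 1.3 → 770.9 s.
Altogether 40230.2 + 770.9 = 41001.1 s, i.e. 11.39 hours.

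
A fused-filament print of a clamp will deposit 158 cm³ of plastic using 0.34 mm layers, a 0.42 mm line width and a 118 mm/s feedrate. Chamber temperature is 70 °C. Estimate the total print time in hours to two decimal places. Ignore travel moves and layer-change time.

Extrusion cross-section: 0.34 × 0.42 → 0.1428 mm².
Toolpath length = 158 cm³ / 0.1428 mm² = 158000 / 0.1428 = 1106442.6 mm.
Print-move time = 1106442.6 / 118, so 9376.6 s.
9376.6 s = 2.60 hours.

2.60 hours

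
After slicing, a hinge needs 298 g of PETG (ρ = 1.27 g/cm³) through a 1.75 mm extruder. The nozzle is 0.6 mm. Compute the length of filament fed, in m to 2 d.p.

97.55 m

Volume = 298 g / 1.27 g·cm⁻³ = 234.6457 cm³ = 234645.7 mm³.
Cross-section of 1.75 mm filament: π·(1.75/2)² = 2.4053 mm².
Length = 234645.7 / 2.4053 = 97553.61 mm = 97.55 m.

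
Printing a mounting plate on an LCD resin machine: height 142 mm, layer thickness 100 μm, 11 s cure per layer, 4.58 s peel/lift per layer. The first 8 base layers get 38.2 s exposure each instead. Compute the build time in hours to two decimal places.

Number of layers: 142 / 0.1 → 1420 (rounded up).
Bottom layers = 8 × (38.2 + 4.58) = 342.24 s.
Normal layers: 1412 × (11 + 4.58) → 21998.96 s.
Sum: 342.24 + 21998.96 = 22341.2 s → 6.21 hours.

6.21 hours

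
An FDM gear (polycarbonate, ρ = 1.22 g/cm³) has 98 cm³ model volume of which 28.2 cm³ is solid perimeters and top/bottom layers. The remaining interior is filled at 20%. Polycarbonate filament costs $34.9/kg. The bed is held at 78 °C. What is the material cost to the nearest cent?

Infill region = 98 − 28.2 = 69.8 cm³.
Infill deposited: 0.20 × 69.8 → 13.96 cm³.
Deposited volume = 28.2 + 13.96, so 42.16 cm³.
Mass = 42.16 × 1.22, so 51.4352 g.
At $34.9/kg: 51.4352/1000 × 34.9 = $1.80.

$1.80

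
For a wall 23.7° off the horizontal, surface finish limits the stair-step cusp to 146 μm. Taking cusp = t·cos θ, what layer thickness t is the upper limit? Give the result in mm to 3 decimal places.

cos(23.7°) = 0.9157; t_max = 0.146/0.9157 = 0.159 mm.

0.159 mm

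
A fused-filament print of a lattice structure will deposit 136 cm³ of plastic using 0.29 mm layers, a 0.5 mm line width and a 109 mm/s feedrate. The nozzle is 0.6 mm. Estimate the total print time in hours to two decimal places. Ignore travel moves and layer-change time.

Extrusion cross-section = 0.29 × 0.5 = 0.145 mm².
Path length: 136000 mm³ / 0.145 mm² → 937931 mm.
Time extruding = 937931 / 109 = 8604.9 s.
Converting: 8604.9 s = 2.39 hours.

2.39 hours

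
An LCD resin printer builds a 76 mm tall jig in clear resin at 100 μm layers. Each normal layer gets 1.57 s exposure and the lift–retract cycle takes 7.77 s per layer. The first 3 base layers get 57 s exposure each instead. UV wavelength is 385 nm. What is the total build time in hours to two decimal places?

Number of layers: 76 / 0.1 → 760 (rounded up).
Burn-in layers = 3 × (57 + 7.77) = 194.31 s.
Remaining layers = 757 × (1.57 + 7.77), so 7070.38 s.
Sum: 194.31 + 7070.38 = 7264.69 s → 2.02 hours.

2.02 hours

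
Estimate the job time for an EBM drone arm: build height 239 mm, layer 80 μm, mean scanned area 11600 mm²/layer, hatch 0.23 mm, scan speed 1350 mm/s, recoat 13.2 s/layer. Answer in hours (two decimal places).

Layers = ⌈239/0.08⌉ = 2988.
Scan path per layer = 11600 / 0.23 = 50434.8 mm.
Beam time per layer: 50434.8 / 1350 → 37.3591 s.
Time per layer = 37.3591 + 13.2 = 50.5591 s.
Build time = 2988 × 50.5591 = 151070.5908 s = 41.96 hours.

41.96 hours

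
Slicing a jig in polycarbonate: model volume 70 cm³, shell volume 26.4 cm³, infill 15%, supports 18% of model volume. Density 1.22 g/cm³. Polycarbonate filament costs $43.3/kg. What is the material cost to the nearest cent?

$2.41

Volume inside the shell = 70 − 26.4, so 43.6 cm³.
Deposited infill: 0.15 × 43.6 → 6.54 cm³.
Support = 0.18 × 70 = 12.6 cm³.
Total extruded = 26.4 + 6.54 + 12.6, so 45.54 cm³.
Mass = 45.54 × 1.22, so 55.5588 g.
At $43.3/kg: 55.5588/1000 × 43.3 = $2.41.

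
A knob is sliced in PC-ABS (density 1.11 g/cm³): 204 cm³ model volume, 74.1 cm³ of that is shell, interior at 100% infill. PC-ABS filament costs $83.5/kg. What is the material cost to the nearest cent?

Interior volume = 204 − 74.1 = 129.9 cm³.
Infill volume = 1.00 × 129.9, so 129.9 cm³.
Total printed volume = 74.1 + 129.9, so 204 cm³.
Mass = 204 × 1.11, so 226.44 g.
Cost = 226.44 g / 1000 × $83.5/kg = $18.91.

$18.91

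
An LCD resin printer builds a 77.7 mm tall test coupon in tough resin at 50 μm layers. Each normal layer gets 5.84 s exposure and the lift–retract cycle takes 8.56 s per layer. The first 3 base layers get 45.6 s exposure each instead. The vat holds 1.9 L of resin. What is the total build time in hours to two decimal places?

6.25 hours

Number of layers: 77.7 / 0.05 → 1554 (rounded up).
Burn-in layers = 3 × (45.6 + 8.56) = 162.48 s.
Remaining layers = 1551 × (5.84 + 8.56), so 22334.4 s.
Total = 162.48 + 22334.4 = 22496.88 s = 6.25 hours.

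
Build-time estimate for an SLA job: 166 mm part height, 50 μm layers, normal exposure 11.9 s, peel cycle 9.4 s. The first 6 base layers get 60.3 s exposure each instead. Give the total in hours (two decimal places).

Layer count = ceil(166 / 0.05) = 3320.
Base layers: 6 × (60.3 + 9.4) → 418.2 s.
Normal layers = 3314 × (11.9 + 9.4) = 70588.2 s.
Total = 418.2 + 70588.2 = 71006.4 s = 19.72 hours.

19.72 hours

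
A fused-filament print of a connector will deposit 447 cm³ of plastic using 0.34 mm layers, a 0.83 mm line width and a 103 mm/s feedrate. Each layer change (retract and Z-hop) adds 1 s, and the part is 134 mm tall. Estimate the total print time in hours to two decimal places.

Extrusion cross-section = 0.34 × 0.83 = 0.2822 mm².
Toolpath length = 447 cm³ / 0.2822 mm² = 447000 / 0.2822 = 1583983 mm.
Time extruding: 1583983 / 103 → 15378.5 s.
Number of layers: 134 / 0.34 → 395 (rounded up).
Z-hop total = 395 × 1 = 395 s.
Total = 15378.5 + 395 = 15773.5 s = 4.38 hours.

4.38 hours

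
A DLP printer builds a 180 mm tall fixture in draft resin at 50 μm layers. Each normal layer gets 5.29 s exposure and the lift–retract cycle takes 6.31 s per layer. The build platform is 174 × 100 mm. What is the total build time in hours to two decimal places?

Layer count = ceil(180 / 0.05) = 3600.
Each layer takes = 5.29 + 6.31, so 11.6 s.
Build time: 3600 × 11.6 s = 41760 s, i.e. 11.60 hours.

11.60 hours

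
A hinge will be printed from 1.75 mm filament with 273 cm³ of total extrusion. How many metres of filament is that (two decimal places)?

113.50 m

Filament cross-section = π × (1.75/2)² = 2.4053 mm².
Length = 273 cm³ / 2.4053 mm² = 273000 / 2.4053 = 113499.36 mm = 113.50 m.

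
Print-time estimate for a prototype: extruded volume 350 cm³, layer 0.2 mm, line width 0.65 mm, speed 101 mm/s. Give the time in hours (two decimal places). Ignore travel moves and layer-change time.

Line area = 0.2 × 0.65, so 0.13 mm².
Total extruded path = 350000/0.13 = 2692307.7 mm.
Time extruding: 2692307.7 / 101 → 26656.5 s.
In the requested units: 26656.5 s = 7.40 hours.

7.40 hours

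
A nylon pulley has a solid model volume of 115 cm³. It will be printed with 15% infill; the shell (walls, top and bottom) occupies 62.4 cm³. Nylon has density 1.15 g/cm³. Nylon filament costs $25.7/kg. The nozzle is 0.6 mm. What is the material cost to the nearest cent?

Infill region = 115 − 62.4 = 52.6 cm³.
Infill deposited: 0.15 × 52.6 → 7.89 cm³.
Total printed volume: 62.4 + 7.89 → 70.29 cm³.
Mass = 70.29 × 1.15 = 80.8335 g.
Cost = 80.8335 g / 1000 × $25.7/kg = $2.08.

$2.08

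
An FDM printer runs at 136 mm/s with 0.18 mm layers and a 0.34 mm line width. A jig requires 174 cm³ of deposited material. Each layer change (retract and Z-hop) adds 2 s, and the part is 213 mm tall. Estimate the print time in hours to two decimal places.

6.46 hours

Line area: 0.18 × 0.34 → 0.0612 mm².
Toolpath length = 174 cm³ / 0.0612 mm² = 174000 / 0.0612 = 2843137.3 mm.
Print-move time = 2843137.3 / 136 = 20905.4 s.
Number of layers: 213 / 0.18 → 1184 (rounded up).
Non-print overhead = 1184 × 2, so 2368 s.
Total = 20905.4 + 2368 = 23273.4 s = 6.46 hours.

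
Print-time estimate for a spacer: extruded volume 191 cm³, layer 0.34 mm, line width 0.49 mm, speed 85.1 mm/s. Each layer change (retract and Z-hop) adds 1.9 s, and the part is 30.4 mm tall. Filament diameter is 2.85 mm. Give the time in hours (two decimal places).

Bead cross-section: 0.34 × 0.49 → 0.1666 mm².
Path length: 191000 mm³ / 0.1666 mm² → 1146458.6 mm.
Time extruding = 1146458.6 / 85.1 = 13471.9 s.
Layer count = ceil(30.4 / 0.34) = 90.
Layer-change overhead: 90 × 1.9 → 171 s.
Total = 13471.9 + 171 = 13642.9 s = 3.79 hours.

3.79 hours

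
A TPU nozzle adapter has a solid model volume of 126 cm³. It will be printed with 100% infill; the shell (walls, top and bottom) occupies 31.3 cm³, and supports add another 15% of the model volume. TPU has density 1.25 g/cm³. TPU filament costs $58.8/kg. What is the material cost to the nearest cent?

Interior volume: 126 − 31.3 → 94.7 cm³.
Infill deposited: 1.00 × 94.7 → 94.7 cm³.
Support: 0.15 × 126 → 18.9 cm³.
Total printed volume = 31.3 + 94.7 + 18.9, so 144.9 cm³.
Mass = 144.9 × 1.25 = 181.125 g.
At $58.8/kg: 181.125/1000 × 58.8 = $10.65.

$10.65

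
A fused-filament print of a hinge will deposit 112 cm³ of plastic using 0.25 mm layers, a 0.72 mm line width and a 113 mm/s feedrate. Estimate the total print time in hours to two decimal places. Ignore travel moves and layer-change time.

1.53 hours

Extrusion cross-section: 0.25 × 0.72 → 0.18 mm².
Total extruded path = 112000/0.18 = 622222.2 mm.
Time extruding = 622222.2 / 113, so 5506.4 s.
In the requested units: 5506.4 s = 1.53 hours.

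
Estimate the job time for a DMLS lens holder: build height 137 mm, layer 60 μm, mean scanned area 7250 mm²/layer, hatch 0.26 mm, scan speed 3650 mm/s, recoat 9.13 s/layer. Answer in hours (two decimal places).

10.64 hours

Number of layers: 137 / 0.06 → 2284 (rounded up).
Hatch length per layer = 7250 / 0.26 = 27884.6 mm.
Scan time per layer: 27884.6 / 3650 → 7.6396 s.
Time per layer = 7.6396 + 9.13, so 16.7696 s.
2284 layers × 16.7696 s/layer = 38301.7664 s, i.e. 10.64 hours.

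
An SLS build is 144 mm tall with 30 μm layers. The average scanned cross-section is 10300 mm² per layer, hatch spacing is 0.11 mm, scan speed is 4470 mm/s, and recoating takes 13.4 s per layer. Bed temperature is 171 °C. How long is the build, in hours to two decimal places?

Layer count = ceil(144 / 0.03) = 4800.
Scan path per layer = 10300 / 0.11 = 93636.4 mm.
Per-layer scan time: 93636.4 / 4470 → 20.9477 s.
Layer cycle = 20.9477 + 13.4, so 34.3477 s.
4800 layers × 34.3477 s/layer = 164868.96 s, i.e. 45.80 hours.

45.80 hours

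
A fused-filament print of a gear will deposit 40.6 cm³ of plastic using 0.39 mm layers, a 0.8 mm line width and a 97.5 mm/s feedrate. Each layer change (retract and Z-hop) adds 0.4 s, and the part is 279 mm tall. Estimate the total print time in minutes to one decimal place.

Bead cross-section = 0.39 × 0.8, so 0.312 mm².
Path length: 40600 mm³ / 0.312 mm² → 130128.2 mm.
Extrusion time: 130128.2 / 97.5 → 1334.6 s.
Layer count = ceil(279 / 0.39) = 716.
Non-print overhead: 716 × 0.4 → 286.4 s.
Altogether 1334.6 + 286.4 = 1621 s, i.e. 27.0 minutes.

27.0 minutes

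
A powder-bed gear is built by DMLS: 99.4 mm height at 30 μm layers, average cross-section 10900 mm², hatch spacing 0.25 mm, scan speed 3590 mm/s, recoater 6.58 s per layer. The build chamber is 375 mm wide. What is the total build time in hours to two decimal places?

17.24 hours

Layer count = ceil(99.4 / 0.03) = 3314.
Scan path per layer = 10900 / 0.25, so 43600 mm.
Per-layer scan time = 43600 / 3590 = 12.1448 s.
Layer cycle = 12.1448 + 6.58, so 18.7248 s.
Build time = 3314 × 18.7248 = 62053.9872 s = 17.24 hours.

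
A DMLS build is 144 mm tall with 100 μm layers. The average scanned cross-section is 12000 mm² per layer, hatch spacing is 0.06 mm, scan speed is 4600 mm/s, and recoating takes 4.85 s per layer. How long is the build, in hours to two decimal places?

Number of layers: 144 / 0.1 → 1440 (rounded up).
Scan path per layer = 12000 / 0.06 = 200000 mm.
Laser time per layer = 200000 / 4600, so 43.4783 s.
Layer cycle: 43.4783 + 4.85 → 48.3283 s.
1440 layers × 48.3283 s/layer = 69592.752 s, i.e. 19.33 hours.

19.33 hours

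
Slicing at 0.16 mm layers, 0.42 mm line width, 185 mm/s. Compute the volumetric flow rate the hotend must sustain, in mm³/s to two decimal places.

12.43

Extrusion cross-section: 0.16 × 0.42 → 0.0672 mm².
Volumetric flow = 185 × 0.0672 = 12.43 mm³/s.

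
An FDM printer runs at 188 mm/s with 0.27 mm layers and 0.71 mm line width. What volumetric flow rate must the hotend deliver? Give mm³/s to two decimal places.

36.04

Extrusion cross-section = 0.27 × 0.71 = 0.1917 mm².
Q = v·A = 188 × 0.1917 = 36.04 mm³/s.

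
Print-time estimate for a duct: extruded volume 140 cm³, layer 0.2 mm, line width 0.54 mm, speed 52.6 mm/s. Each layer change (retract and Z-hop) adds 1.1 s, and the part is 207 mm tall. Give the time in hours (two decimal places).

7.16 hours

Extrusion cross-section = 0.2 × 0.54 = 0.108 mm².
Path length: 140000 mm³ / 0.108 mm² → 1296296.3 mm.
Print-move time = 1296296.3 / 52.6, so 24644.4 s.
Layer count = ceil(207 / 0.2) = 1035.
Layer-change overhead = 1035 × 1.1 = 1138.5 s.
Altogether 24644.4 + 1138.5 = 25782.9 s, i.e. 7.16 hours.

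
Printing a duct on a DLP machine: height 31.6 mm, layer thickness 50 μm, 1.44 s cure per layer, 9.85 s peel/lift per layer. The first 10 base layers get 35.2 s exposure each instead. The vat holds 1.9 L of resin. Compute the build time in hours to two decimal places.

Number of layers: 31.6 / 0.05 → 632 (rounded up).
Burn-in layers = 10 × (35.2 + 9.85) = 450.5 s.
Normal layers: 622 × (1.44 + 9.85) → 7022.38 s.
Total = 450.5 + 7022.38 = 7472.88 s = 2.08 hours.

2.08 hours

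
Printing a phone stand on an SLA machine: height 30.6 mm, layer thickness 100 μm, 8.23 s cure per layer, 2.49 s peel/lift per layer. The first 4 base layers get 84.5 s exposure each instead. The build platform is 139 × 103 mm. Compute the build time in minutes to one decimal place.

Layers = ⌈30.6/0.1⌉ = 306.
Burn-in layers = 4 × (84.5 + 2.49), so 347.96 s.
Regular layers = 302 × (8.23 + 2.49), so 3237.44 s.
Total = 347.96 + 3237.44 = 3585.4 s = 59.8 minutes.

59.8 minutes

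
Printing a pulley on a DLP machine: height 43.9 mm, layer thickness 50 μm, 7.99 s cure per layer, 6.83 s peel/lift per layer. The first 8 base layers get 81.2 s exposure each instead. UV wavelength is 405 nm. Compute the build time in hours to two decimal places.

Layer count = ceil(43.9 / 0.05) = 878.
Base layers = 8 × (81.2 + 6.83) = 704.24 s.
Normal layers = 870 × (7.99 + 6.83), so 12893.4 s.
Total = 704.24 + 12893.4 = 13597.64 s = 3.78 hours.

3.78 hours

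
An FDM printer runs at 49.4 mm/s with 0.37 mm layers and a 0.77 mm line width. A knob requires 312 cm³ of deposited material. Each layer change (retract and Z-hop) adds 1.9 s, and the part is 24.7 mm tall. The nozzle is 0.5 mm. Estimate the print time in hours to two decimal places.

Line area: 0.37 × 0.77 → 0.2849 mm².
Toolpath length = 312 cm³ / 0.2849 mm² = 312000 / 0.2849 = 1095121.1 mm.
Time extruding: 1095121.1 / 49.4 → 22168.4 s.
Layers = ⌈24.7/0.37⌉ = 67.
Non-print overhead = 67 × 1.9 = 127.3 s.
Total = 22168.4 + 127.3 = 22295.7 s = 6.19 hours.

6.19 hours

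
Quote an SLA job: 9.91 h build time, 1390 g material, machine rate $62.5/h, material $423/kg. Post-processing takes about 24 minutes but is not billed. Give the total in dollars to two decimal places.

$1207.35

Machine-time cost: 62.5 × 9.91 → $619.375.
Material cost: 423 × 1390/1000 → $587.97.
Job cost: 619.375 + 587.97 = 1207.345 ≈ $1207.35.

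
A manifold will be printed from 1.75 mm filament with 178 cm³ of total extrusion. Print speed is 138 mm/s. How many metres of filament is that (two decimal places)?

74.00 m

Filament cross-section = π × (1.75/2)² = 2.4053 mm².
L = 178000 mm³ / 2.4053 mm² = 74003.24 mm, i.e. 74.00 m.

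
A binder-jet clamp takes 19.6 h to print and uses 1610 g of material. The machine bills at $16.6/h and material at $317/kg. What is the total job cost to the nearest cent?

$835.73

Machine-time cost = 16.6 × 19.6 = $325.36.
Material cost = 317 × 1610/1000 = $510.37.
Total = 325.36 + 510.37 = $835.73.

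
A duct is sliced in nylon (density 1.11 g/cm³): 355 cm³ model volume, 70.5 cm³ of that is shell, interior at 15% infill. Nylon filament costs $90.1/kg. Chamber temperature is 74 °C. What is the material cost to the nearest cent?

$11.32

Volume inside the shell = 355 − 70.5 = 284.5 cm³.
Deposited infill = 0.15 × 284.5, so 42.675 cm³.
Deposited volume = 70.5 + 42.675, so 113.175 cm³.
Mass = 113.175 × 1.11, so 125.62425 g.
At $90.1/kg: 125.62425/1000 × 90.1 = $11.32.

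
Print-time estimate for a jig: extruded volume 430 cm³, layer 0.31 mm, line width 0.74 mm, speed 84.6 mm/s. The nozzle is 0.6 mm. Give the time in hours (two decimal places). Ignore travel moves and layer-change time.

Extrusion cross-section = 0.31 × 0.74 = 0.2294 mm².
Toolpath length = 430 cm³ / 0.2294 mm² = 430000 / 0.2294 = 1874455.1 mm.
Time extruding: 1874455.1 / 84.6 → 22156.7 s.
22156.7 s = 6.15 hours.

6.15 hours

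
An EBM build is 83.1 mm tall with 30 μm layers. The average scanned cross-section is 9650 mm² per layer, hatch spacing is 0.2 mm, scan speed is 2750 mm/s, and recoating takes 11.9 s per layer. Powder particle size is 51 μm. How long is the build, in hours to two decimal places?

Layers = ⌈83.1/0.03⌉ = 2770.
Per-layer scan distance: 9650 / 0.2 → 48250 mm.
Beam time per layer: 48250 / 2750 → 17.5455 s.
Time per layer = 17.5455 + 11.9, so 29.4455 s.
Total: 2770 × 29.4455 s = 81564.035 s → 22.66 hours.

22.66 hours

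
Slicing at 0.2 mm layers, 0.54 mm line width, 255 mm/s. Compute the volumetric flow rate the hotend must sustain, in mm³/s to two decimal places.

Bead cross-section: 0.2 × 0.54 → 0.108 mm².
Volumetric flow = 255 × 0.108 = 27.54 mm³/s.

27.54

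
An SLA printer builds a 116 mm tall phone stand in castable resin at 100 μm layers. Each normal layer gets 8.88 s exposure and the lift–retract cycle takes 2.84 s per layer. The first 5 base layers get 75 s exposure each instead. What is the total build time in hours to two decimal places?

Layers = ⌈116/0.1⌉ = 1160.
Bottom layers = 5 × (75 + 2.84) = 389.2 s.
Remaining layers = 1155 × (8.88 + 2.84) = 13536.6 s.
Sum: 389.2 + 13536.6 = 13925.8 s → 3.87 hours.

3.87 hours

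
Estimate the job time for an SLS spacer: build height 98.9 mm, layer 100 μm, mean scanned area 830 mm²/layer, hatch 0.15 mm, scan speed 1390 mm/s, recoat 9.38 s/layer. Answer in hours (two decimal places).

Number of layers: 98.9 / 0.1 → 989 (rounded up).
Per-layer scan distance = 830 / 0.15, so 5533.3 mm.
Scan time per layer = 5533.3 / 1390, so 3.9808 s.
Layer cycle = 3.9808 + 9.38 = 13.3608 s.
989 layers × 13.3608 s/layer = 13213.8312 s, i.e. 3.67 hours.

3.67 hours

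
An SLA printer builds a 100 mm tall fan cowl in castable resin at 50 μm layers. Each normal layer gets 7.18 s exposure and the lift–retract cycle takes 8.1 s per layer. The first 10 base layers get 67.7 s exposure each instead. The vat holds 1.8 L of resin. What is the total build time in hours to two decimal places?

8.66 hours

Layers = ⌈100/0.05⌉ = 2000.
Base layers = 10 × (67.7 + 8.1), so 758 s.
Remaining layers: 1990 × (7.18 + 8.1) → 30407.2 s.
Sum: 758 + 30407.2 = 31165.2 s → 8.66 hours.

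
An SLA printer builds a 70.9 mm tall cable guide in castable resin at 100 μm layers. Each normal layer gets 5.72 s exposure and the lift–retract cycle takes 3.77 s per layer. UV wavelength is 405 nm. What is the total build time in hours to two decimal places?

1.87 hours

Number of layers: 70.9 / 0.1 → 709 (rounded up).
Each layer takes: 5.72 + 3.77 → 9.49 s.
Build time: 709 × 9.49 s = 6728.41 s, i.e. 1.87 hours.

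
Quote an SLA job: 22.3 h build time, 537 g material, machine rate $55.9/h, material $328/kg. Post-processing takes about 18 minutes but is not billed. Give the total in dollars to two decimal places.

$1422.71

Machine-time cost: 55.9 × 22.3 → $1246.57.
Material cost: 328 × 537/1000 → $176.136.
Total = 1246.57 + 176.136 = 1422.706 ≈ $1422.71.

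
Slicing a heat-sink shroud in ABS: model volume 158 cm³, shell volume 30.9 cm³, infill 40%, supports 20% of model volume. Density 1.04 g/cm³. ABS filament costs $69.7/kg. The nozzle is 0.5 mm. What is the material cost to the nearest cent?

Interior volume = 158 − 30.9 = 127.1 cm³.
Infill volume = 0.40 × 127.1 = 50.84 cm³.
Support = 0.20 × 158, so 31.6 cm³.
Deposited volume = 30.9 + 50.84 + 31.6 = 113.34 cm³.
Mass: 113.34 × 1.04 → 117.8736 g.
Cost = 117.8736 g / 1000 × $69.7/kg = $8.22.

$8.22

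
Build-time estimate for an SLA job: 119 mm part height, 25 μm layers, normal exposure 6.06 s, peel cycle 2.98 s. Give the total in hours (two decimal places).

Number of layers: 119 / 0.025 → 4760 (rounded up).
Cycle time = 6.06 + 2.98 = 9.04 s.
Build time: 4760 × 9.04 s = 43030.4 s, i.e. 11.95 hours.

11.95 hours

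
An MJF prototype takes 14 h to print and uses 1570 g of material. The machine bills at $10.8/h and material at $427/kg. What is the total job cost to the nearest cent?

$821.59

Time charge: 10.8 × 14 → $151.20.
Material charge = 427 × 1570/1000 = $670.39.
Total = 151.20 + 670.39 = $821.59.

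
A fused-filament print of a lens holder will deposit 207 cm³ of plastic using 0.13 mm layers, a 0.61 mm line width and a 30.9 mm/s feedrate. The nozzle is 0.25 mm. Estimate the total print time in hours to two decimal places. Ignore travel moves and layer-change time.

Line area = 0.13 × 0.61, so 0.0793 mm².
Path length: 207000 mm³ / 0.0793 mm² → 2610340.5 mm.
Print-move time: 2610340.5 / 30.9 → 84477 s.
84477 s = 23.47 hours.

23.47 hours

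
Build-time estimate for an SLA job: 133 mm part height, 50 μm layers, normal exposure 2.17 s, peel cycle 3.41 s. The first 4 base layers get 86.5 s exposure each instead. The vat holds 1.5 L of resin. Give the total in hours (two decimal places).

4.22 hours

Layers = ⌈133/0.05⌉ = 2660.
Base layers = 4 × (86.5 + 3.41) = 359.64 s.
Normal layers = 2656 × (2.17 + 3.41) = 14820.48 s.
Total = 359.64 + 14820.48 = 15180.12 s = 4.22 hours.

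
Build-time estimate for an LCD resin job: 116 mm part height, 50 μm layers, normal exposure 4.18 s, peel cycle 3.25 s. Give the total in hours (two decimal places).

Layers = ⌈116/0.05⌉ = 2320.
Each layer takes = 4.18 + 3.25 = 7.43 s.
Total = 2320 × 7.43 = 17237.6 s = 4.79 hours.

4.79 hours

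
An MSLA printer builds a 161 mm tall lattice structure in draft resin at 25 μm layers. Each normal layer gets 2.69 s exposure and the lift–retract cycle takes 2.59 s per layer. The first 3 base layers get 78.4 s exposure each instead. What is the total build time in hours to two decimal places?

Number of layers: 161 / 0.025 → 6440 (rounded up).
Base layers: 3 × (78.4 + 2.59) → 242.97 s.
Remaining layers = 6437 × (2.69 + 2.59) = 33987.36 s.
Total = 242.97 + 33987.36 = 34230.33 s = 9.51 hours.

9.51 hours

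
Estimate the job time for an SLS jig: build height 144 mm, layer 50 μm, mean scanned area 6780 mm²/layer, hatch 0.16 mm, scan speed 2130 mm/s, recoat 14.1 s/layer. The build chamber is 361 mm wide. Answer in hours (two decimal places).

27.20 hours

Layer count = ceil(144 / 0.05) = 2880.
Scan path per layer = 6780 / 0.16 = 42375 mm.
Laser time per layer = 42375 / 2130, so 19.8944 s.
Layer cycle: 19.8944 + 14.1 → 33.9944 s.
2880 layers × 33.9944 s/layer = 97903.872 s, i.e. 27.20 hours.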